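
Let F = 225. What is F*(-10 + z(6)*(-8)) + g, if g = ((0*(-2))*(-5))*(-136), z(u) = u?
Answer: -13050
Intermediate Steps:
g = 0 (g = (0*(-5))*(-136) = 0*(-136) = 0)
F*(-10 + z(6)*(-8)) + g = 225*(-10 + 6*(-8)) + 0 = 225*(-10 - 48) + 0 = 225*(-58) + 0 = -13050 + 0 = -13050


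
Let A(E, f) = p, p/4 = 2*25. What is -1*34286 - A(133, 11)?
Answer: -34486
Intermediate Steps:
p = 200 (p = 4*(2*25) = 4*50 = 200)
A(E, f) = 200
-1*34286 - A(133, 11) = -1*34286 - 1*200 = -34286 - 200 = -34486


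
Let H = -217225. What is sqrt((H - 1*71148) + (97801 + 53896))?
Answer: 2*I*sqrt(34169) ≈ 369.7*I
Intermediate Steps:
sqrt((H - 1*71148) + (97801 + 53896)) = sqrt((-217225 - 1*71148) + (97801 + 53896)) = sqrt((-217225 - 71148) + 151697) = sqrt(-288373 + 151697) = sqrt(-136676) = 2*I*sqrt(34169)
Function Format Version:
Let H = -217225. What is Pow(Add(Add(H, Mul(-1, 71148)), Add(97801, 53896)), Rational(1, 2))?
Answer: Mul(2, I, Pow(34169, Rational(1, 2))) ≈ Mul(369.70, I)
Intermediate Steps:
Pow(Add(Add(H, Mul(-1, 71148)), Add(97801, 53896)), Rational(1, 2)) = Pow(Add(Add(-217225, Mul(-1, 71148)), Add(97801, 53896)), Rational(1, 2)) = Pow(Add(Add(-217225, -71148), 151697), Rational(1, 2)) = Pow(Add(-288373, 151697), Rational(1, 2)) = Pow(-136676, Rational(1, 2)) = Mul(2, I, Pow(34169, Rational(1, 2)))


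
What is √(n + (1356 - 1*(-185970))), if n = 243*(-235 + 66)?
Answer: 3*√16251 ≈ 382.44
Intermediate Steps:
n = -41067 (n = 243*(-169) = -41067)
√(n + (1356 - 1*(-185970))) = √(-41067 + (1356 - 1*(-185970))) = √(-41067 + (1356 + 185970)) = √(-41067 + 187326) = √146259 = 3*√16251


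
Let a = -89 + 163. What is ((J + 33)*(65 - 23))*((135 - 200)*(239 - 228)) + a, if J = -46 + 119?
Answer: -3183106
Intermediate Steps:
J = 73
a = 74
((J + 33)*(65 - 23))*((135 - 200)*(239 - 228)) + a = ((73 + 33)*(65 - 23))*((135 - 200)*(239 - 228)) + 74 = (106*42)*(-65*11) + 74 = 4452*(-715) + 74 = -3183180 + 74 = -3183106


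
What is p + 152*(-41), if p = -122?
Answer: -6354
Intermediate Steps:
p + 152*(-41) = -122 + 152*(-41) = -122 - 6232 = -6354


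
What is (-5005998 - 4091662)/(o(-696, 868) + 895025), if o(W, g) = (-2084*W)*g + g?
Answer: -1819532/251979729 ≈ -0.0072209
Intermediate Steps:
o(W, g) = g - 2084*W*g (o(W, g) = -2084*W*g + g = g - 2084*W*g)
(-5005998 - 4091662)/(o(-696, 868) + 895025) = (-5005998 - 4091662)/(868*(1 - 2084*(-696)) + 895025) = -9097660/(868*(1 + 1450464) + 895025) = -9097660/(868*1450465 + 895025) = -9097660/(1259003620 + 895025) = -9097660/1259898645 = -9097660*1/1259898645 = -1819532/251979729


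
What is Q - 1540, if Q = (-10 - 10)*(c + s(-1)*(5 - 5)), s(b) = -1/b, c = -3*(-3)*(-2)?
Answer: -1180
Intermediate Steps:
c = -18 (c = 9*(-2) = -18)
Q = 360 (Q = (-10 - 10)*(-18 + (-1/(-1))*(5 - 5)) = -20*(-18 - 1*(-1)*0) = -20*(-18 + 1*0) = -20*(-18 + 0) = -20*(-18) = 360)
Q - 1540 = 360 - 1540 = -1180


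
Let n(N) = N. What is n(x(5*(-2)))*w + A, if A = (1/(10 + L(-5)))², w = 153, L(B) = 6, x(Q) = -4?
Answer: -156671/256 ≈ -612.00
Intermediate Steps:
A = 1/256 (A = (1/(10 + 6))² = (1/16)² = 1/256 ≈ 0.0039063)
n(x(5*(-2)))*w + A = -4*153 + 1/256 = -612 + 1/256 = -156671/256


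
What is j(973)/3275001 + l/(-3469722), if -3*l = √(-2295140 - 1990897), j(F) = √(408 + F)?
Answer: √1381/3275001 + I*√4286037/10409166 ≈ 1.1347e-5 + 0.00019889*I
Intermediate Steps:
l = -I*√4286037/3 (l = -√(-2295140 - 1990897)/3 = -I*√4286037/3 ≈ -690.09*I)
j(973)/3275001 + l/(-3469722) = √(408 + 973)/3275001 - I*√4286037/3/(-3469722) = √1381*(1/3275001) - I*√4286037/3*(-1/3469722) = √1381/3275001 + I*√4286037/10409166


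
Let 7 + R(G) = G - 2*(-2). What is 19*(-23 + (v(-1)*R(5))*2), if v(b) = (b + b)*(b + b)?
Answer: -133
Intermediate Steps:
v(b) = 4*b² (v(b) = (2*b)*(2*b) = 4*b²)
R(G) = -3 + G (R(G) = -7 + (G - 2*(-2)) = -7 + (G + 4) = -7 + (4 + G) = -3 + G)
19*(-23 + (v(-1)*R(5))*2) = 19*(-23 + ((4*(-1)²)*(-3 + 5))*2) = 19*(-23 + ((4*1)*2)*2) = 19*(-23 + (4*2)*2) = 19*(-23 + 8*2) = 19*(-23 + 16) = 19*(-7) = -133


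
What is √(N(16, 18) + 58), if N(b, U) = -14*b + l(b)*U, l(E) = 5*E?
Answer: 7*√26 ≈ 35.693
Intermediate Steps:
N(b, U) = -14*b + 5*U*b (N(b, U) = -14*b + (5*b)*U = -14*b + 5*U*b)
√(N(16, 18) + 58) = √(16*(-14 + 5*18) + 58) = √(16*(-14 + 90) + 58) = √(16*76 + 58) = √(1216 + 58) = √1274 = 7*√26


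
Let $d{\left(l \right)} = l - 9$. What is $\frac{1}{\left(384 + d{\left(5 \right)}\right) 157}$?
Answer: $\frac{1}{59660} \approx 1.6762 \cdot 10^{-5}$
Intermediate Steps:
$d{\left(l \right)} = -9 + l$
$\frac{1}{\left(384 + d{\left(5 \right)}\right) 157} = \frac{1}{\left(384 + \left(-9 + 5\right)\right) 157} = \frac{1}{\left(384 - 4\right) 157} = \frac{1}{380 \cdot 157} = \frac{1}{59660}$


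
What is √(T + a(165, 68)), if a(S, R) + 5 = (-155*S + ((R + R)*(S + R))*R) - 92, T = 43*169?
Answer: √2136379 ≈ 1461.6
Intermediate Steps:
T = 7267
a(S, R) = -97 - 155*S + 2*R²*(R + S) (a(S, R) = -5 + ((-155*S + ((R + R)*(S + R))*R) - 92) = -5 + ((-155*S + ((2*R)*(R + S))*R) - 92) = -5 + ((-155*S + (2*R*(R + S))*R) - 92) = -5 + ((-155*S + 2*R²*(R + S)) - 92) = -5 + (-92 - 155*S + 2*R²*(R + S)) = -97 - 155*S + 2*R²*(R + S))
√(T + a(165, 68)) = √(7267 + (-97 - 155*165 + 2*68³ + 2*165*68²)) = √(7267 + (-97 - 25575 + 2*314432 + 2*165*4624)) = √(7267 + (-97 - 25575 + 628864 + 1525920)) = √(7267 + 2129112) = √2136379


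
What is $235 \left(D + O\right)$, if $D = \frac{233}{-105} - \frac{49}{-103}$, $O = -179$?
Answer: $- \frac{91872733}{2163} \approx -42475.0$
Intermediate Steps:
$D = - \frac{18854}{10815}$ ($D = 233 \left(- \frac{1}{105}\right) - - \frac{49}{103} = - \frac{233}{105} + \frac{49}{103} = - \frac{18854}{10815} \approx -1.7433$)
$235 \left(D + O\right) = 235 \left(- \frac{18854}{10815} - 179\right) = 235 \left(- \frac{1954739}{10815}\right) = - \frac{91872733}{2163}$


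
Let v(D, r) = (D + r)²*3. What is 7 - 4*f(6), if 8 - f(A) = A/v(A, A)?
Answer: -449/18 ≈ -24.944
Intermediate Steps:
v(D, r) = 3*(D + r)²
f(A) = 8 - 1/(12*A) (f(A) = 8 - A/(3*(A + A)²) = 8 - A/(3*(2*A)²) = 8 - A/(3*(4*A²)) = 8 - A/(12*A²) = 8 - A*1/(12*A²) = 8 - 1/(12*A))
7 - 4*f(6) = 7 - 4*(8 - 1/12/6) = 7 - 4*(8 - 1/12*⅙) = 7 - 4*(8 - 1/72) = 7 - 4*575/72 = 7 - 575/18 = -449/18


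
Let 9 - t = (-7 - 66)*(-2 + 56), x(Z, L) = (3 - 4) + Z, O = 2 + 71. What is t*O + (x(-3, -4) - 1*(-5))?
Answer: 288424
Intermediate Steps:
O = 73
x(Z, L) = -1 + Z
t = 3951 (t = 9 - (-7 - 66)*(-2 + 56) = 9 - (-73)*54 = 9 - 1*(-3942) = 9 + 3942 = 3951)
t*O + (x(-3, -4) - 1*(-5)) = 3951*73 + ((-1 - 3) - 1*(-5)) = 288423 + (-4 + 5) = 288423 + 1 = 288424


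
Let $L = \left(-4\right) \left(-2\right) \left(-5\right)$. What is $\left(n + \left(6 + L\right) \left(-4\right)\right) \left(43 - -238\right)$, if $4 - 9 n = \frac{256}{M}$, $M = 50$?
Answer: $\frac{8590732}{225} \approx 38181.0$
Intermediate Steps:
$L = -40$ ($L = 8 \left(-5\right) = -40$)
$n = - \frac{28}{225}$ ($n = \frac{4}{9} - \frac{256 \cdot \frac{1}{50}}{9} = \frac{4}{9} - \frac{128}{225} = - \frac{28}{225} \approx -0.12444$)
$\left(n + \left(6 + L\right) \left(-4\right)\right) \left(43 - -238\right) = \left(- \frac{28}{225} + \left(6 - 40\right) \left(-4\right)\right) \left(43 - -238\right) = \left(- \frac{28}{225} - -136\right) \left(43 + 238\right) = \left(- \frac{28}{225} + 136\right) 281 = \frac{30572}{225} \cdot 281 = \frac{8590732}{225}$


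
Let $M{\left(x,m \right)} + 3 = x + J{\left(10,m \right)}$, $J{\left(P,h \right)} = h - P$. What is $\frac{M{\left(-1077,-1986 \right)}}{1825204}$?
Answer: $- \frac{769}{456301} \approx -0.0016853$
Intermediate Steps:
$M{\left(x,m \right)} = -13 + m + x$ ($M{\left(x,m \right)} = -3 + \left(x + \left(m - 10\right)\right) = -3 + \left(x + \left(-10 + m\right)\right) = -3 + \left(-10 + m + x\right) = -13 + m + x$)
$\frac{M{\left(-1077,-1986 \right)}}{1825204} = \frac{-13 - 1986 - 1077}{1825204} = \left(-3076\right) \frac{1}{1825204} = - \frac{769}{456301}$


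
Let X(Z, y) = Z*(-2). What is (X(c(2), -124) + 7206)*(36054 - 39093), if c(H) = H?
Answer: -21886878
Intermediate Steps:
X(Z, y) = -2*Z
(X(c(2), -124) + 7206)*(36054 - 39093) = (-2*2 + 7206)*(36054 - 39093) = (-4 + 7206)*(-3039) = 7202*(-3039) = -21886878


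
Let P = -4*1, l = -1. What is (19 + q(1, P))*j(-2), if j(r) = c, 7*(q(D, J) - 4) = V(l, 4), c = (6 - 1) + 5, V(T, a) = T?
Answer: 1600/7 ≈ 228.57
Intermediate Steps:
P = -4
c = 10 (c = 5 + 5 = 10)
q(D, J) = 27/7 (q(D, J) = 4 + (⅐)*(-1) = 4 - ⅐ = 27/7)
j(r) = 10
(19 + q(1, P))*j(-2) = (19 + 27/7)*10 = (160/7)*10 = 1600/7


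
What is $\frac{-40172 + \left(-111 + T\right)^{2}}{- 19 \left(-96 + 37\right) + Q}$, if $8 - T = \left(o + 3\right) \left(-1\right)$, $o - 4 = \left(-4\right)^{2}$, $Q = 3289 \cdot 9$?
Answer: $- \frac{16886}{15361} \approx -1.0993$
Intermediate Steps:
$Q = 29601$
$o = 20$ ($o = 4 + \left(-4\right)^{2} = 4 + 16 = 20$)
$T = 31$ ($T = 8 - \left(20 + 3\right) \left(-1\right) = 8 - 23 \left(-1\right) = 8 - -23 = 8 + 23 = 31$)
$\frac{-40172 + \left(-111 + T\right)^{2}}{- 19 \left(-96 + 37\right) + Q} = \frac{-40172 + \left(-111 + 31\right)^{2}}{- 19 \left(-96 + 37\right) + 29601} = \frac{-40172 + \left(-80\right)^{2}}{\left(-19\right) \left(-59\right) + 29601} = \frac{-40172 + 6400}{1121 + 29601} = - \frac{33772}{30722} = \left(-33772\right) \frac{1}{30722} = - \frac{16886}{15361}$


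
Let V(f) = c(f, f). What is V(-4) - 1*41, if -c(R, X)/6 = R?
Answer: -17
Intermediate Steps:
c(R, X) = -6*R
V(f) = -6*f
V(-4) - 1*41 = -6*(-4) - 1*41 = 24 - 41 = -17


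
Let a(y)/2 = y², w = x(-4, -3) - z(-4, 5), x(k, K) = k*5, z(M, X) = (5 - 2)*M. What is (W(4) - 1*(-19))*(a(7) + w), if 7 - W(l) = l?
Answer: 1980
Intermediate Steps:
W(l) = 7 - l
z(M, X) = 3*M
x(k, K) = 5*k
w = -8 (w = 5*(-4) - 3*(-4) = -20 - 1*(-12) = -20 + 12 = -8)
a(y) = 2*y²
(W(4) - 1*(-19))*(a(7) + w) = ((7 - 1*4) - 1*(-19))*(2*7² - 8) = ((7 - 4) + 19)*(2*49 - 8) = (3 + 19)*(98 - 8) = 22*90 = 1980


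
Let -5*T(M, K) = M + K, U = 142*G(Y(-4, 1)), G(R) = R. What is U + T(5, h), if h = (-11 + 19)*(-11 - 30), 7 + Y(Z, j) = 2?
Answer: -3227/5 ≈ -645.40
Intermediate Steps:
Y(Z, j) = -5 (Y(Z, j) = -7 + 2 = -5)
h = -328 (h = 8*(-41) = -328)
U = -710 (U = 142*(-5) = -710)
T(M, K) = -K/5 - M/5 (T(M, K) = -(M + K)/5 = -(K + M)/5 = -K/5 - M/5)
U + T(5, h) = -710 + (-⅕*(-328) - ⅕*5) = -710 + (328/5 - 1) = -710 + 323/5 = -3227/5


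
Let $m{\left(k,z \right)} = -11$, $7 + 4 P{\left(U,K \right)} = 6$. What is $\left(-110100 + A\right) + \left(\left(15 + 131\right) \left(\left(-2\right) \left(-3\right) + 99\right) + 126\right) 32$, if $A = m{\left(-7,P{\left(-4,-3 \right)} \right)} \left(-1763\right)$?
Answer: $403885$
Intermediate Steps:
$P{\left(U,K \right)} = - \frac{1}{4}$ ($P{\left(U,K \right)} = - \frac{7}{4} + \frac{1}{4} \cdot 6 = - \frac{7}{4} + \frac{3}{2} = - \frac{1}{4}$)
$A = 19393$ ($A = \left(-11\right) \left(-1763\right) = 19393$)
$\left(-110100 + A\right) + \left(\left(15 + 131\right) \left(\left(-2\right) \left(-3\right) + 99\right) + 126\right) 32 = \left(-110100 + 19393\right) + \left(\left(15 + 131\right) \left(\left(-2\right) \left(-3\right) + 99\right) + 126\right) 32 = -90707 + \left(146 \left(6 + 99\right) + 126\right) 32 = -90707 + \left(146 \cdot 105 + 126\right) 32 = -90707 + \left(15330 + 126\right) 32 = -90707 + 15456 \cdot 32 = -90707 + 494592 = 403885$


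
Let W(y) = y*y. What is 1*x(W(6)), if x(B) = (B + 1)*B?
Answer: 1332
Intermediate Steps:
W(y) = y²
x(B) = B*(1 + B) (x(B) = (1 + B)*B = B*(1 + B))
1*x(W(6)) = 1*(6²*(1 + 6²)) = 1*(36*(1 + 36)) = 1*(36*37) = 1*1332 = 1332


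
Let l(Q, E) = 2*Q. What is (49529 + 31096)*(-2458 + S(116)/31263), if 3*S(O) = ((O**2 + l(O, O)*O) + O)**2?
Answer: 37851311526250/31263 ≈ 1.2107e+9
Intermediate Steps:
S(O) = (O + 3*O**2)**2/3 (S(O) = ((O**2 + (2*O)*O) + O)**2/3 = ((O**2 + 2*O**2) + O)**2/3 = (3*O**2 + O)**2/3 = (O + 3*O**2)**2/3)
(49529 + 31096)*(-2458 + S(116)/31263) = (49529 + 31096)*(-2458 + ((1/3)*116**2*(1 + 3*116)**2)/31263) = 80625*(-2458 + ((1/3)*13456*(1 + 348)**2)*(1/31263)) = 80625*(-2458 + ((1/3)*13456*349**2)*(1/31263)) = 80625*(-2458 + ((1/3)*13456*121801)*(1/31263)) = 80625*(-2458 + (1638954256/3)*(1/31263)) = 80625*(-2458 + 1638954256/93789) = 80625*(1408420894/93789) = 37851311526250/31263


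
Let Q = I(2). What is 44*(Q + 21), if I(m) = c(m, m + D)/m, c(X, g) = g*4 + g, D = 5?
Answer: 1694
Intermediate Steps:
c(X, g) = 5*g (c(X, g) = 4*g + g = 5*g)
I(m) = (25 + 5*m)/m (I(m) = (5*(m + 5))/m = (5*(5 + m))/m = (25 + 5*m)/m)
Q = 35/2 (Q = 5 + 25/2 = 35/2 ≈ 17.500)
44*(Q + 21) = 44*(35/2 + 21) = 44*(77/2) = 1694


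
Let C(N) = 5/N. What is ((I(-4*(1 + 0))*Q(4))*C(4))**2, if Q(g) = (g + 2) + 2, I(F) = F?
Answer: 1600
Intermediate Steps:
Q(g) = 4 + g (Q(g) = (2 + g) + 2 = 4 + g)
((I(-4*(1 + 0))*Q(4))*C(4))**2 = (((-4*(1 + 0))*(4 + 4))*(5/4))**2 = ((-4*1*8)*(5*(1/4)))**2 = (-4*8*(5/4))**2 = (-32*5/4)**2 = (-40)**2 = 1600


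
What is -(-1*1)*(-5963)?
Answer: -5963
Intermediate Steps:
-(-1*1)*(-5963) = -(-1)*(-5963) = -1*5963 = -5963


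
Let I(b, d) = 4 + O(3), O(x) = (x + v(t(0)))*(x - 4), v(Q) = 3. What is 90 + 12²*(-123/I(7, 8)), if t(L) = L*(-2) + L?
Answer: 8946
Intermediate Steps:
t(L) = -L (t(L) = -2*L + L = -L)
O(x) = (-4 + x)*(3 + x) (O(x) = (x + 3)*(x - 4) = (3 + x)*(-4 + x) = (-4 + x)*(3 + x))
I(b, d) = -2 (I(b, d) = 4 + (-12 + 3² - 1*3) = 4 + (-12 + 9 - 3) = 4 - 6 = -2)
90 + 12²*(-123/I(7, 8)) = 90 + 12²*(-123/(-2)) = 90 + 144*(-123*(-½)) = 90 + 144*(123/2) = 90 + 8856 = 8946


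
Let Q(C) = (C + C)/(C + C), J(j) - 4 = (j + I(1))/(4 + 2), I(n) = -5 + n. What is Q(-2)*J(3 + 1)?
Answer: 4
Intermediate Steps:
J(j) = 10/3 + j/6 (J(j) = 4 + (j + (-5 + 1))/(4 + 2) = 4 + (j - 4)/6 = 4 + (-4 + j)*(1/6) = 4 + (-2/3 + j/6) = 10/3 + j/6)
Q(C) = 1 (Q(C) = (2*C)/((2*C)) = (2*C)*(1/(2*C)) = 1)
Q(-2)*J(3 + 1) = 1*(10/3 + (3 + 1)/6) = 1*(10/3 + (1/6)*4) = 1*(10/3 + 2/3) = 1*4 = 4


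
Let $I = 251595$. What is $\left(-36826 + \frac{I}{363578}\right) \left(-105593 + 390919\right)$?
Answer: $- \frac{1910096622311279}{181789} \approx -1.0507 \cdot 10^{10}$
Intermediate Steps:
$\left(-36826 + \frac{I}{363578}\right) \left(-105593 + 390919\right) = \left(-36826 + \frac{251595}{363578}\right) \left(-105593 + 390919\right) = \left(-36826 + 251595 \cdot \frac{1}{363578}\right) 285326 = \left(-36826 + \frac{251595}{363578}\right) 285326 = \left(- \frac{13388871833}{363578}\right) 285326 = - \frac{1910096622311279}{181789}$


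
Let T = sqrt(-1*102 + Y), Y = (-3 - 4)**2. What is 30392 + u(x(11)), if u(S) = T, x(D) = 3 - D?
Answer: 30392 + I*sqrt(53) ≈ 30392.0 + 7.2801*I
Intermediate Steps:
Y = 49 (Y = (-7)**2 = 49)
T = I*sqrt(53) (T = sqrt(-1*102 + 49) = sqrt(-102 + 49) = sqrt(-53) = I*sqrt(53) ≈ 7.2801*I)
u(S) = I*sqrt(53)
30392 + u(x(11)) = 30392 + I*sqrt(53)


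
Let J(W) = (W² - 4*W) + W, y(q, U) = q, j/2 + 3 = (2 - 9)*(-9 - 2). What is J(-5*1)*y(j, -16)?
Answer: 5920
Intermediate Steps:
j = 148 (j = -6 + 2*((2 - 9)*(-9 - 2)) = -6 + 2*(-7*(-11)) = -6 + 2*77 = -6 + 154 = 148)
J(W) = W² - 3*W
J(-5*1)*y(j, -16) = ((-5*1)*(-3 - 5*1))*148 = -5*(-3 - 5)*148 = -5*(-8)*148 = 40*148 = 5920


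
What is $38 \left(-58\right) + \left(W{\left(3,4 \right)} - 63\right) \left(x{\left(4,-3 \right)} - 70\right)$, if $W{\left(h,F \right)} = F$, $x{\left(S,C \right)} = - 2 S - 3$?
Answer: $2575$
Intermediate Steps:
$x{\left(S,C \right)} = -3 - 2 S$
$38 \left(-58\right) + \left(W{\left(3,4 \right)} - 63\right) \left(x{\left(4,-3 \right)} - 70\right) = 38 \left(-58\right) + \left(4 - 63\right) \left(\left(-3 - 8\right) - 70\right) = -2204 - 59 \left(\left(-3 - 8\right) - 70\right) = -2204 - 59 \left(-11 - 70\right) = -2204 - -4779 = -2204 + 4779 = 2575$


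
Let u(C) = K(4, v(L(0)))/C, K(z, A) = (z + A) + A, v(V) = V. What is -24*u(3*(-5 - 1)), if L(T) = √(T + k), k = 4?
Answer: 32/3 ≈ 10.667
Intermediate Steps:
L(T) = √(4 + T) (L(T) = √(T + 4) = √(4 + T))
K(z, A) = z + 2*A (K(z, A) = (A + z) + A = z + 2*A)
u(C) = 8/C (u(C) = (4 + 2*√(4 + 0))/C = (4 + 2*√4)/C = (4 + 2*2)/C = (4 + 4)/C = 8/C)
-24*u(3*(-5 - 1)) = -192/(3*(-5 - 1)) = -192/(3*(-6)) = -192/(-18) = -192*(-1)/18 = -24*(-4/9) = 32/3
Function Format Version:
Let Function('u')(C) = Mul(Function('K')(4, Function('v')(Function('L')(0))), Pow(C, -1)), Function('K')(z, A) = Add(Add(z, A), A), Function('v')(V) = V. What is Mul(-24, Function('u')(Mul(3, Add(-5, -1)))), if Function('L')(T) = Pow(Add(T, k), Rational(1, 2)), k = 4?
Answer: Rational(32, 3) ≈ 10.667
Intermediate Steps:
Function('L')(T) = Pow(Add(4, T), Rational(1, 2)) (Function('L')(T) = Pow(Add(T, 4), Rational(1, 2)) = Pow(Add(4, T), Rational(1, 2)))
Function('K')(z, A) = Add(z, Mul(2, A)) (Function('K')(z, A) = Add(Add(A, z), A) = Add(z, Mul(2, A)))
Function('u')(C) = Mul(8, Pow(C, -1)) (Function('u')(C) = Mul(Add(4, Mul(2, Pow(Add(4, 0), Rational(1, 2)))), Pow(C, -1)) = Mul(Add(4, Mul(2, Pow(4, Rational(1, 2)))), Pow(C, -1)) = Mul(Add(4, Mul(2, 2)), Pow(C, -1)) = Mul(Add(4, 4), Pow(C, -1)) = Mul(8, Pow(C, -1)))
Mul(-24, Function('u')(Mul(3, Add(-5, -1)))) = Mul(-24, Mul(8, Pow(Mul(3, Add(-5, -1)), -1))) = Mul(-24, Mul(8, Pow(Mul(3, -6), -1))) = Mul(-24, Mul(8, Pow(-18, -1))) = Mul(-24, Mul(8, Rational(-1, 18))) = Mul(-24, Rational(-4, 9)) = Rational(32, 3)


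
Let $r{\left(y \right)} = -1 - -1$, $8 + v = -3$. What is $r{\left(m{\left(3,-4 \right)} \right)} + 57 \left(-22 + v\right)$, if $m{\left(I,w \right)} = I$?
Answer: $-1881$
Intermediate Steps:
$v = -11$ ($v = -8 - 3 = -11$)
$r{\left(y \right)} = 0$ ($r{\left(y \right)} = -1 + 1 = 0$)
$r{\left(m{\left(3,-4 \right)} \right)} + 57 \left(-22 + v\right) = 0 + 57 \left(-22 - 11\right) = 0 + 57 \left(-33\right) = 0 - 1881 = -1881$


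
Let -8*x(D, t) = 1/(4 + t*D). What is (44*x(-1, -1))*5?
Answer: -11/2 ≈ -5.5000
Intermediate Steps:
x(D, t) = -1/(8*(4 + D*t)) (x(D, t) = -1/(8*(4 + t*D)) = -1/(8*(4 + D*t)))
(44*x(-1, -1))*5 = (44*(-1/(32 + 8*(-1)*(-1))))*5 = (44*(-1/(32 + 8)))*5 = (44*(-1/40))*5 = -11/10*5 = -11/2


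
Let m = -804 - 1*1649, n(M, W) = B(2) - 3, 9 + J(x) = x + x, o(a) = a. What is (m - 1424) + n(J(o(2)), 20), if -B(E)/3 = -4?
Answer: -3868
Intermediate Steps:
B(E) = 12 (B(E) = -3*(-4) = 12)
J(x) = -9 + 2*x (J(x) = -9 + (x + x) = -9 + 2*x)
n(M, W) = 9 (n(M, W) = 12 - 3 = 9)
m = -2453 (m = -804 - 1649 = -2453)
(m - 1424) + n(J(o(2)), 20) = (-2453 - 1424) + 9 = -3877 + 9 = -3868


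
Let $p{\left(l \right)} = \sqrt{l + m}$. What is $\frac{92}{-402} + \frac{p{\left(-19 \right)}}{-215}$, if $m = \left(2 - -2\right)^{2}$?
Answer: $- \frac{46}{201} - \frac{i \sqrt{3}}{215} \approx -0.22886 - 0.008056 i$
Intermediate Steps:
$m = 16$ ($m = \left(2 + 2\right)^{2} = 4^{2} = 16$)
$p{\left(l \right)} = \sqrt{16 + l}$ ($p{\left(l \right)} = \sqrt{l + 16} = \sqrt{16 + l}$)
$\frac{92}{-402} + \frac{p{\left(-19 \right)}}{-215} = \frac{92}{-402} + \frac{\sqrt{16 - 19}}{-215} = 92 \left(- \frac{1}{402}\right) + \sqrt{-3} \left(- \frac{1}{215}\right) = - \frac{46}{201} + i \sqrt{3} \left(- \frac{1}{215}\right) = - \frac{46}{201} - \frac{i \sqrt{3}}{215}$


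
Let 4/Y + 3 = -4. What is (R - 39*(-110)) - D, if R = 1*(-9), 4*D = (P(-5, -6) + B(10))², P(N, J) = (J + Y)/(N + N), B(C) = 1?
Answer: 5243384/1225 ≈ 4280.3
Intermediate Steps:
Y = -4/7 (Y = 4/(-3 - 4) = 4/(-7) = 4*(-⅐) = -4/7 ≈ -0.57143)
P(N, J) = (-4/7 + J)/(2*N) (P(N, J) = (J - 4/7)/(N + N) = (-4/7 + J)/((2*N)) = (-4/7 + J)*(1/(2*N)) = (-4/7 + J)/(2*N))
D = 841/1225 (D = ((1/14)*(-4 + 7*(-6))/(-5) + 1)²/4 = ((1/14)*(-⅕)*(-4 - 42) + 1)²/4 = ((1/14)*(-⅕)*(-46) + 1)²/4 = (23/35 + 1)²/4 = (58/35)²/4 = (¼)*(3364/1225) = 841/1225 ≈ 0.68653)
R = -9
(R - 39*(-110)) - D = (-9 - 39*(-110)) - 1*841/1225 = (-9 + 4290) - 841/1225 = 4281 - 841/1225 = 5243384/1225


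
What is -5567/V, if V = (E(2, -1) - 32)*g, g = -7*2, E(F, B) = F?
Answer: -5567/420 ≈ -13.255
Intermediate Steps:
g = -14
V = 420 (V = (2 - 32)*(-14) = -30*(-14) = 420)
-5567/V = -5567/420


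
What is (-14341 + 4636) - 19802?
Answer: -29507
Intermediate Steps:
(-14341 + 4636) - 19802 = -9705 - 19802 = -29507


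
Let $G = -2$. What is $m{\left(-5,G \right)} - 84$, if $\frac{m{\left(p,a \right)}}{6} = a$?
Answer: $-96$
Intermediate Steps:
$m{\left(p,a \right)} = 6 a$
$m{\left(-5,G \right)} - 84 = 6 \left(-2\right) - 84 = -12 - 84 = -96$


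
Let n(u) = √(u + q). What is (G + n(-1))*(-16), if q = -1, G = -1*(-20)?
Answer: -320 - 16*I*√2 ≈ -320.0 - 22.627*I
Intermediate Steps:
G = 20
n(u) = √(-1 + u) (n(u) = √(u - 1) = √(-1 + u))
(G + n(-1))*(-16) = (20 + √(-1 - 1))*(-16) = (20 + √(-2))*(-16) = (20 + I*√2)*(-16) = -320 - 16*I*√2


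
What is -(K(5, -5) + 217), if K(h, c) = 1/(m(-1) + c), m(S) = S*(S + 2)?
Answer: -1301/6 ≈ -216.83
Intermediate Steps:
m(S) = S*(2 + S)
K(h, c) = 1/(-1 + c) (K(h, c) = 1/(-(2 - 1) + c) = 1/(-1*1 + c) = 1/(-1 + c))
-(K(5, -5) + 217) = -(1/(-1 - 5) + 217) = -(1/(-6) + 217) = -(-⅙ + 217) = -1*1301/6 = -1301/6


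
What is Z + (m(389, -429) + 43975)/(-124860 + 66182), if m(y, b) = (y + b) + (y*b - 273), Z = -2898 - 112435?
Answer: -6767386555/58678 ≈ -1.1533e+5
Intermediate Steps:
Z = -115333
m(y, b) = -273 + b + y + b*y (m(y, b) = (b + y) + (b*y - 273) = (b + y) + (-273 + b*y) = -273 + b + y + b*y)
Z + (m(389, -429) + 43975)/(-124860 + 66182) = -115333 + ((-273 - 429 + 389 - 429*389) + 43975)/(-124860 + 66182) = -115333 + ((-273 - 429 + 389 - 166881) + 43975)/(-58678) = -115333 + (-167194 + 43975)*(-1/58678) = -115333 - 123219*(-1/58678) = -115333 + 123219/58678 = -6767386555/58678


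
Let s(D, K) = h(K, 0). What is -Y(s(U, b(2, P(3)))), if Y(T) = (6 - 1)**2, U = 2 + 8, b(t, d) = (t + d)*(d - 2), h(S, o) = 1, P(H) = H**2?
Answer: -25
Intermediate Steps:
b(t, d) = (-2 + d)*(d + t) (b(t, d) = (d + t)*(-2 + d) = (-2 + d)*(d + t))
U = 10
s(D, K) = 1
Y(T) = 25 (Y(T) = 5**2 = 25)
-Y(s(U, b(2, P(3)))) = -1*25 = -25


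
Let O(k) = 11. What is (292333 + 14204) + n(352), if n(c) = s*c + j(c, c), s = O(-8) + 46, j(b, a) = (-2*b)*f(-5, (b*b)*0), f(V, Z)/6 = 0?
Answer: 326601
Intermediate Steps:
f(V, Z) = 0 (f(V, Z) = 6*0 = 0)
j(b, a) = 0 (j(b, a) = -2*b*0 = 0)
s = 57 (s = 11 + 46 = 57)
n(c) = 57*c (n(c) = 57*c + 0 = 57*c)
(292333 + 14204) + n(352) = (292333 + 14204) + 57*352 = 306537 + 20064 = 326601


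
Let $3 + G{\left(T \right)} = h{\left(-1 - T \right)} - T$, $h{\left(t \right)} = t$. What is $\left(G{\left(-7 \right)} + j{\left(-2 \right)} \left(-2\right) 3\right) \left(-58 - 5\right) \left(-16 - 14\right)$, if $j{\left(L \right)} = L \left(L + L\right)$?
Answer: $-71820$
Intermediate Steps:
$j{\left(L \right)} = 2 L^{2}$ ($j{\left(L \right)} = L 2 L = 2 L^{2}$)
$G{\left(T \right)} = -4 - 2 T$ ($G{\left(T \right)} = -3 - \left(1 + 2 T\right) = -4 - 2 T$)
$\left(G{\left(-7 \right)} + j{\left(-2 \right)} \left(-2\right) 3\right) \left(-58 - 5\right) \left(-16 - 14\right) = \left(\left(-4 - -14\right) + 2 \left(-2\right)^{2} \left(-2\right) 3\right) \left(-58 - 5\right) \left(-16 - 14\right) = \left(\left(-4 + 14\right) + 2 \cdot 4 \left(-2\right) 3\right) \left(\left(-63\right) \left(-30\right)\right) = \left(10 + 8 \left(-2\right) 3\right) 1890 = \left(10 - 48\right) 1890 = \left(-38\right) 1890 = -71820$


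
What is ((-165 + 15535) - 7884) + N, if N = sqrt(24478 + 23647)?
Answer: 7486 + 25*sqrt(77) ≈ 7705.4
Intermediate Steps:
N = 25*sqrt(77) (N = sqrt(48125) = 25*sqrt(77) ≈ 219.37)
((-165 + 15535) - 7884) + N = ((-165 + 15535) - 7884) + 25*sqrt(77) = (15370 - 7884) + 25*sqrt(77) = 7486 + 25*sqrt(77)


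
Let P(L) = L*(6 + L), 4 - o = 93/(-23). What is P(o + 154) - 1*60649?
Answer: -17678466/529 ≈ -33419.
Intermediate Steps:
o = 185/23 (o = 4 - 93/(-23) = 4 - 93*(-1)/23 = 4 - 1*(-93/23) = 4 + 93/23 = 185/23 ≈ 8.0435)
P(o + 154) - 1*60649 = (185/23 + 154)*(6 + (185/23 + 154)) - 1*60649 = 3727*(6 + 3727/23)/23 - 60649 = (3727/23)*(3865/23) - 60649 = 14404855/529 - 60649 = -17678466/529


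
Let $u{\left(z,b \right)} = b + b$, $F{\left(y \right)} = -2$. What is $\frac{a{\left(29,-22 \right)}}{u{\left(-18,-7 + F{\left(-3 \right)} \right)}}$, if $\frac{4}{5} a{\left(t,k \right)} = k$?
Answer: $\frac{55}{36} \approx 1.5278$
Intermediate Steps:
$a{\left(t,k \right)} = \frac{5 k}{4}$
$u{\left(z,b \right)} = 2 b$
$\frac{a{\left(29,-22 \right)}}{u{\left(-18,-7 + F{\left(-3 \right)} \right)}} = \frac{\frac{5}{4} \left(-22\right)}{2 \left(-7 - 2\right)} = - \frac{55}{2 \cdot 2 \left(-9\right)} = - \frac{55}{2 \left(-18\right)} = \left(- \frac{55}{2}\right) \left(- \frac{1}{18}\right) = \frac{55}{36}$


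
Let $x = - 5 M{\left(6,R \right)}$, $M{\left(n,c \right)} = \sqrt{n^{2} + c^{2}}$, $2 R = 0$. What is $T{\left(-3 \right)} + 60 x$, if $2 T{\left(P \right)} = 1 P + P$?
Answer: $-1803$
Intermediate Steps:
$R = 0$ ($R = \frac{1}{2} \cdot 0 = 0$)
$M{\left(n,c \right)} = \sqrt{c^{2} + n^{2}}$
$T{\left(P \right)} = P$ ($T{\left(P \right)} = \frac{1 P + P}{2} = \frac{P + P}{2} = \frac{2 P}{2} = P$)
$x = -30$ ($x = - 5 \sqrt{0^{2} + 6^{2}} = - 5 \sqrt{0 + 36} = - 5 \sqrt{36} = \left(-5\right) 6 = -30$)
$T{\left(-3 \right)} + 60 x = -3 + 60 \left(-30\right) = -3 - 1800 = -1803$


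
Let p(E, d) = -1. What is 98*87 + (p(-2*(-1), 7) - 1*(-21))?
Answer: 8546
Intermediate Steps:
98*87 + (p(-2*(-1), 7) - 1*(-21)) = 98*87 + (-1 - 1*(-21)) = 8526 + (-1 + 21) = 8526 + 20 = 8546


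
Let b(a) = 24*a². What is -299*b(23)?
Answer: -3796104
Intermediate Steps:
-299*b(23) = -299*24*23² = -299*24*529 = -299*12696 = -1*3796104 = -3796104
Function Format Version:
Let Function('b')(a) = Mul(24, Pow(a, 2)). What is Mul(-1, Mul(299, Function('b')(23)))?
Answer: -3796104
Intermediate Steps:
Mul(-1, Mul(299, Function('b')(23))) = Mul(-1, Mul(299, Mul(24, Pow(23, 2)))) = Mul(-1, Mul(299, Mul(24, 529))) = Mul(-1, Mul(299, 12696)) = Mul(-1, 3796104) = -3796104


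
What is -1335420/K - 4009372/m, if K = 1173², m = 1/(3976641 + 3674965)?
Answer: -4690103934221923972/152881 ≈ -3.0678e+13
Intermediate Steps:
m = 1/7651606 ≈ 1.3069e-7
K = 1375929
-1335420/K - 4009372/m = -1335420/1375929 - 4009372/1/7651606 = -1335420*1/1375929 - 4009372*7651606 = -148380/152881 - 30678134851432 = -4690103934221923972/152881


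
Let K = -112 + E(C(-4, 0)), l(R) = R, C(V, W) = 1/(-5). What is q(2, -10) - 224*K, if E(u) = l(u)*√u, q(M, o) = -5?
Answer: 25083 + 224*I*√5/25 ≈ 25083.0 + 20.035*I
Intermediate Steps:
C(V, W) = -⅕
E(u) = u^(3/2) (E(u) = u*√u = u^(3/2))
K = -112 - I*√5/25 (K = -112 + (-⅕)^(3/2) = -112 - I*√5/25 ≈ -112.0 - 0.089443*I)
q(2, -10) - 224*K = -5 - 224*(-112 - I*√5/25) = -5 + (25088 + 224*I*√5/25) = 25083 + 224*I*√5/25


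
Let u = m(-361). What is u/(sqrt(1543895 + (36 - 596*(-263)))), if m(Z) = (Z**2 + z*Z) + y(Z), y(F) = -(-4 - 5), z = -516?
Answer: 316606*sqrt(1700679)/1700679 ≈ 242.78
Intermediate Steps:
y(F) = 9 (y(F) = -1*(-9) = 9)
m(Z) = 9 + Z**2 - 516*Z (m(Z) = (Z**2 - 516*Z) + 9 = 9 + Z**2 - 516*Z)
u = 316606 (u = 9 + (-361)**2 - 516*(-361) = 9 + 130321 + 186276 = 316606)
u/(sqrt(1543895 + (36 - 596*(-263)))) = 316606/(sqrt(1543895 + (36 - 596*(-263)))) = 316606/(sqrt(1543895 + (36 + 156748))) = 316606/(sqrt(1543895 + 156784)) = 316606/(sqrt(1700679)) = 316606*(sqrt(1700679)/1700679) = 316606*sqrt(1700679)/1700679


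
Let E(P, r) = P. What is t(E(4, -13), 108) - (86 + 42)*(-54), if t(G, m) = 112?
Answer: 7024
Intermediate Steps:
t(E(4, -13), 108) - (86 + 42)*(-54) = 112 - (86 + 42)*(-54) = 112 - 128*(-54) = 112 - 1*(-6912) = 112 + 6912 = 7024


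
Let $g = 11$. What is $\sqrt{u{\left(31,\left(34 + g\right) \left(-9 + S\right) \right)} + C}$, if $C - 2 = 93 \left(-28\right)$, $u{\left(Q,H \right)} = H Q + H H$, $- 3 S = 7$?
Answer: $2 \sqrt{60422} \approx 491.62$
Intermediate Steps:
$S = - \frac{7}{3}$ ($S = \left(- \frac{1}{3}\right) 7 = - \frac{7}{3} \approx -2.3333$)
$u{\left(Q,H \right)} = H^{2} + H Q$ ($u{\left(Q,H \right)} = H Q + H^{2} = H^{2} + H Q$)
$C = -2602$ ($C = 2 + 93 \left(-28\right) = 2 - 2604 = -2602$)
$\sqrt{u{\left(31,\left(34 + g\right) \left(-9 + S\right) \right)} + C} = \sqrt{\left(34 + 11\right) \left(-9 - \frac{7}{3}\right) \left(\left(34 + 11\right) \left(-9 - \frac{7}{3}\right) + 31\right) - 2602} = \sqrt{45 \left(- \frac{34}{3}\right) \left(45 \left(- \frac{34}{3}\right) + 31\right) - 2602} = \sqrt{- 510 \left(-510 + 31\right) - 2602} = \sqrt{\left(-510\right) \left(-479\right) - 2602} = \sqrt{244290 - 2602} = \sqrt{241688} = 2 \sqrt{60422}$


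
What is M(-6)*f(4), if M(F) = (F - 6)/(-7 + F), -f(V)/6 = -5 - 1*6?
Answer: 792/13 ≈ 60.923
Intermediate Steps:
f(V) = 66 (f(V) = -6*(-5 - 1*6) = -6*(-5 - 6) = -6*(-11) = 66)
M(F) = (-6 + F)/(-7 + F)
M(-6)*f(4) = ((-6 - 6)/(-7 - 6))*66 = (-12/(-13))*66 = -1/13*(-12)*66 = (12/13)*66 = 792/13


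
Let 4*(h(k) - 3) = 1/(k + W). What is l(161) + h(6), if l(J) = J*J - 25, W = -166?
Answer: 16575359/640 ≈ 25899.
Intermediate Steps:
l(J) = -25 + J² (l(J) = J² - 25 = -25 + J²)
h(k) = 3 + 1/(4*(-166 + k)) (h(k) = 3 + 1/(4*(k - 166)) = 3 + 1/(4*(-166 + k)))
l(161) + h(6) = (-25 + 161²) + (-1991 + 12*6)/(4*(-166 + 6)) = (-25 + 25921) + (¼)*(-1991 + 72)/(-160) = 25896 + (¼)*(-1/160)*(-1919) = 25896 + 1919/640 = 16575359/640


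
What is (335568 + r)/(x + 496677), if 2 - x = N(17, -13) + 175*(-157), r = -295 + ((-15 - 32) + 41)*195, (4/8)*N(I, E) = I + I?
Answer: 334103/524086 ≈ 0.63750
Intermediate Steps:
N(I, E) = 4*I (N(I, E) = 2*(I + I) = 2*(2*I) = 4*I)
r = -1465 (r = -295 + (-47 + 41)*195 = -295 - 6*195 = -295 - 1170 = -1465)
x = 27409 (x = 2 - (4*17 + 175*(-157)) = 2 - (68 - 27475) = 2 - 1*(-27407) = 2 + 27407 = 27409)
(335568 + r)/(x + 496677) = (335568 - 1465)/(27409 + 496677) = 334103/524086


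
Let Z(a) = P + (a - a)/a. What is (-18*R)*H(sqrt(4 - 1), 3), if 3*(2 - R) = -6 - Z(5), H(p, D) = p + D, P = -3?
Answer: -162 - 54*sqrt(3) ≈ -255.53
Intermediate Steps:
H(p, D) = D + p
Z(a) = -3 (Z(a) = -3 + (a - a)/a = -3 + 0/a = -3 + 0 = -3)
R = 3 (R = 2 - (-6 - 1*(-3))/3 = 2 - (-6 + 3)/3 = 2 - 1/3*(-3) = 2 + 1 = 3)
(-18*R)*H(sqrt(4 - 1), 3) = (-18*3)*(3 + sqrt(4 - 1)) = -54*(3 + sqrt(3)) = -162 - 54*sqrt(3)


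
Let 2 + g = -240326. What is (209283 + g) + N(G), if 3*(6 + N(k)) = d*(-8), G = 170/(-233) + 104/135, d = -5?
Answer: -93113/3 ≈ -31038.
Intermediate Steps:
g = -240328 (g = -2 - 240326 = -240328)
G = 1282/31455 (G = 170*(-1/233) + 104*(1/135) = -170/233 + 104/135 = 1282/31455 ≈ 0.040757)
N(k) = 22/3 (N(k) = -6 + (-5*(-8))/3 = -6 + (⅓)*40 = -6 + 40/3 = 22/3)
(209283 + g) + N(G) = (209283 - 240328) + 22/3 = -31045 + 22/3 = -93113/3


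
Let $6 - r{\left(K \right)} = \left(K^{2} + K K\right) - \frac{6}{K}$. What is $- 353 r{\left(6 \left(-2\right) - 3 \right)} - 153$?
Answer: $\frac{783601}{5} \approx 1.5672 \cdot 10^{5}$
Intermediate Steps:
$r{\left(K \right)} = 6 - 2 K^{2} + \frac{6}{K}$ ($r{\left(K \right)} = 6 - \left(\left(K^{2} + K K\right) - \frac{6}{K}\right) = 6 - \left(\left(K^{2} + K^{2}\right) - \frac{6}{K}\right) = 6 - \left(2 K^{2} - \frac{6}{K}\right) = 6 - \left(- \frac{6}{K} + 2 K^{2}\right) = 6 - 2 K^{2} + \frac{6}{K}$)
$- 353 r{\left(6 \left(-2\right) - 3 \right)} - 153 = - 353 \left(6 - 2 \left(6 \left(-2\right) - 3\right)^{2} + \frac{6}{6 \left(-2\right) - 3}\right) - 153 = - 353 \left(6 - 2 \left(-12 - 3\right)^{2} + \frac{6}{-12 - 3}\right) - 153 = - 353 \left(6 - 2 \left(-15\right)^{2} + \frac{6}{-15}\right) - 153 = - 353 \left(6 - 450 + 6 \left(- \frac{1}{15}\right)\right) - 153 = - 353 \left(6 - 450 - \frac{2}{5}\right) - 153 = \left(-353\right) \left(- \frac{2222}{5}\right) - 153 = \frac{784366}{5} - 153 = \frac{783601}{5}$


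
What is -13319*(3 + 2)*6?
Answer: -399570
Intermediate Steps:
-13319*(3 + 2)*6 = -66595*6 = -13319*30 = -399570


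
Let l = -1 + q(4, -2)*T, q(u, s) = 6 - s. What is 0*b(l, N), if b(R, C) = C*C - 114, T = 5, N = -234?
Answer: 0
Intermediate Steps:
l = 39 (l = -1 + (6 - 1*(-2))*5 = -1 + (6 + 2)*5 = -1 + 8*5 = -1 + 40 = 39)
b(R, C) = -114 + C² (b(R, C) = C² - 114 = -114 + C²)
0*b(l, N) = 0*(-114 + (-234)²) = 0*(-114 + 54756) = 0*54642 = 0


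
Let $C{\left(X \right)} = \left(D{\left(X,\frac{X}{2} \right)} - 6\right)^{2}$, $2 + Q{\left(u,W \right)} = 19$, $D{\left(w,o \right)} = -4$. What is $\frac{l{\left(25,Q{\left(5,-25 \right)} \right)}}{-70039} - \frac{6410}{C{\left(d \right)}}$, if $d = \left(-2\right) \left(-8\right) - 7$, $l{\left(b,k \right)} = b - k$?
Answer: $- \frac{44895079}{700390} \approx -64.1$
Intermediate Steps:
$Q{\left(u,W \right)} = 17$ ($Q{\left(u,W \right)} = -2 + 19 = 17$)
$d = 9$ ($d = 16 - 7 = 9$)
$C{\left(X \right)} = 100$ ($C{\left(X \right)} = \left(-4 - 6\right)^{2} = \left(-10\right)^{2} = 100$)
$\frac{l{\left(25,Q{\left(5,-25 \right)} \right)}}{-70039} - \frac{6410}{C{\left(d \right)}} = \frac{25 - 17}{-70039} - \frac{6410}{100} = \left(25 - 17\right) \left(- \frac{1}{70039}\right) - \frac{641}{10} = 8 \left(- \frac{1}{70039}\right) - \frac{641}{10} = - \frac{8}{70039} - \frac{641}{10} = - \frac{44895079}{700390}$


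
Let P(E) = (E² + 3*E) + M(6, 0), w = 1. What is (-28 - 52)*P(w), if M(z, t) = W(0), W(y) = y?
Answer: -320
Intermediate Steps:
M(z, t) = 0
P(E) = E² + 3*E (P(E) = (E² + 3*E) + 0 = E² + 3*E)
(-28 - 52)*P(w) = (-28 - 52)*(1*(3 + 1)) = -80*4 = -320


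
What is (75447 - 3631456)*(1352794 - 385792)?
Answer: -3438667815018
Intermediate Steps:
(75447 - 3631456)*(1352794 - 385792) = -3556009*967002 = -3438667815018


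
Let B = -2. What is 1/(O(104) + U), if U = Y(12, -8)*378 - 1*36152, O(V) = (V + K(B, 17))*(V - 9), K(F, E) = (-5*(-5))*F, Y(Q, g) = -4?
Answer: -1/32534 ≈ -3.0737e-5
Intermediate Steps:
K(F, E) = 25*F
O(V) = (-50 + V)*(-9 + V) (O(V) = (V + 25*(-2))*(V - 9) = (V - 50)*(-9 + V) = (-50 + V)*(-9 + V))
U = -37664 (U = -4*378 - 1*36152 = -1512 - 36152 = -37664)
1/(O(104) + U) = 1/((450 + 104² - 59*104) - 37664) = 1/((450 + 10816 - 6136) - 37664) = 1/(5130 - 37664) = 1/(-32534) = -1/32534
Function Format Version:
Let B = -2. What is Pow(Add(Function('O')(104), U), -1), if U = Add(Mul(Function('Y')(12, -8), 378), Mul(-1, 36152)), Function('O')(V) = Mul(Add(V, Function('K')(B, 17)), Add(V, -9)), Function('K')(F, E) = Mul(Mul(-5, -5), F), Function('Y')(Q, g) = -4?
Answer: Rational(-1, 32534) ≈ -3.0737e-5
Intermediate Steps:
Function('K')(F, E) = Mul(25, F)
Function('O')(V) = Mul(Add(-50, V), Add(-9, V)) (Function('O')(V) = Mul(Add(V, Mul(25, -2)), Add(V, -9)) = Mul(Add(V, -50), Add(-9, V)) = Mul(Add(-50, V), Add(-9, V)))
U = -37664 (U = Add(Mul(-4, 378), Mul(-1, 36152)) = Add(-1512, -36152) = -37664)
Pow(Add(Function('O')(104), U), -1) = Pow(Add(Add(450, Pow(104, 2), Mul(-59, 104)), -37664), -1) = Pow(Add(Add(450, 10816, -6136), -37664), -1) = Pow(Add(5130, -37664), -1) = Pow(-32534, -1) = Rational(-1, 32534)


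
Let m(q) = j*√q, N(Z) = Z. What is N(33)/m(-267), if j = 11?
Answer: -I*√267/89 ≈ -0.1836*I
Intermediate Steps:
m(q) = 11*√q
N(33)/m(-267) = 33/((11*√(-267))) = 33/((11*(I*√267))) = 33/((11*I*√267)) = 33*(-I*√267/2937) = -I*√267/89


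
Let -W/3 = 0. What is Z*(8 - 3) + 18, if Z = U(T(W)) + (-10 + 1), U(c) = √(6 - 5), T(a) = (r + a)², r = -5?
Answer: -22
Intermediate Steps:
W = 0 (W = -3*0 = 0)
T(a) = (-5 + a)²
U(c) = 1 (U(c) = √1 = 1)
Z = -8 (Z = 1 + (-10 + 1) = 1 - 9 = -8)
Z*(8 - 3) + 18 = -8*(8 - 3) + 18 = -8*5 + 18 = -40 + 18 = -22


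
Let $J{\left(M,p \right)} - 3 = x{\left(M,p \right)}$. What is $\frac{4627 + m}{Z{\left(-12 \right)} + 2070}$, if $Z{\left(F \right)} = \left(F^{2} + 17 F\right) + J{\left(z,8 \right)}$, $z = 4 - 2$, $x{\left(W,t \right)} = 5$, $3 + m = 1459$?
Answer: $\frac{6083}{2018} \approx 3.0144$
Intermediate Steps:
$m = 1456$ ($m = -3 + 1459 = 1456$)
$z = 2$ ($z = 4 - 2 = 2$)
$J{\left(M,p \right)} = 8$ ($J{\left(M,p \right)} = 3 + 5 = 8$)
$Z{\left(F \right)} = 8 + F^{2} + 17 F$ ($Z{\left(F \right)} = \left(F^{2} + 17 F\right) + 8 = 8 + F^{2} + 17 F$)
$\frac{4627 + m}{Z{\left(-12 \right)} + 2070} = \frac{4627 + 1456}{\left(8 + \left(-12\right)^{2} + 17 \left(-12\right)\right) + 2070} = \frac{6083}{\left(8 + 144 - 204\right) + 2070} = \frac{6083}{-52 + 2070} = \frac{6083}{2018}$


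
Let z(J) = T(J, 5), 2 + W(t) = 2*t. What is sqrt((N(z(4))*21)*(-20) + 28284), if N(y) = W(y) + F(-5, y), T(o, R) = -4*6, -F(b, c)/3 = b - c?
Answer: 18*sqrt(226) ≈ 270.60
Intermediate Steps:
W(t) = -2 + 2*t
F(b, c) = -3*b + 3*c (F(b, c) = -3*(b - c) = -3*b + 3*c)
T(o, R) = -24
z(J) = -24
N(y) = 13 + 5*y (N(y) = (-2 + 2*y) + (-3*(-5) + 3*y) = (-2 + 2*y) + (15 + 3*y) = 13 + 5*y)
sqrt((N(z(4))*21)*(-20) + 28284) = sqrt(((13 + 5*(-24))*21)*(-20) + 28284) = sqrt(((13 - 120)*21)*(-20) + 28284) = sqrt(-107*21*(-20) + 28284) = sqrt(-2247*(-20) + 28284) = sqrt(44940 + 28284) = sqrt(73224) = 18*sqrt(226)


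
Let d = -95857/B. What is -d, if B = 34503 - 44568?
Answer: -95857/10065 ≈ -9.5238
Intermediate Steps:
B = -10065
d = 95857/10065 (d = -95857/(-10065) = -95857*(-1/10065) = 95857/10065 ≈ 9.5238)
-d = -1*95857/10065 = -95857/10065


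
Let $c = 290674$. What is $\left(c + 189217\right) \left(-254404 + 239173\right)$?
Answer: $-7309219821$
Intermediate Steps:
$\left(c + 189217\right) \left(-254404 + 239173\right) = \left(290674 + 189217\right) \left(-254404 + 239173\right) = 479891 \left(-15231\right) = -7309219821$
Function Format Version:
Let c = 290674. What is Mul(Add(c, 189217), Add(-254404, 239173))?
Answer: -7309219821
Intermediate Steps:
Mul(Add(c, 189217), Add(-254404, 239173)) = Mul(Add(290674, 189217), Add(-254404, 239173)) = Mul(479891, -15231) = -7309219821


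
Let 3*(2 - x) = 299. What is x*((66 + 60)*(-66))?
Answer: 812196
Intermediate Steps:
x = -293/3 (x = 2 - ⅓*299 = 2 - 299/3 = -293/3 ≈ -97.667)
x*((66 + 60)*(-66)) = -293*(66 + 60)*(-66)/3 = -12306*(-66) = -293/3*(-8316) = 812196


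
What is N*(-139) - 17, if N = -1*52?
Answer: 7211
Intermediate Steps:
N = -52
N*(-139) - 17 = -52*(-139) - 17 = 7228 - 17 = 7211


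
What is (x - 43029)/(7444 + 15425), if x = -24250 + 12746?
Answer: -54533/22869 ≈ -2.3846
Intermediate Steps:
x = -11504
(x - 43029)/(7444 + 15425) = (-11504 - 43029)/(7444 + 15425) = -54533/22869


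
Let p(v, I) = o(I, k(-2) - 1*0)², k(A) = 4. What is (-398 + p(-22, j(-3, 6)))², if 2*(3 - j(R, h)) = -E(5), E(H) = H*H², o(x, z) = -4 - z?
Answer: 111556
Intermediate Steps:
E(H) = H³
j(R, h) = 131/2 (j(R, h) = 3 - (-1)*5³/2 = 3 - (-1)*125/2 = 3 - ½*(-125) = 3 + 125/2 = 131/2)
p(v, I) = 64 (p(v, I) = (-4 - (4 - 1*0))² = (-4 - (4 + 0))² = (-4 - 1*4)² = (-4 - 4)² = (-8)² = 64)
(-398 + p(-22, j(-3, 6)))² = (-398 + 64)² = (-334)² = 111556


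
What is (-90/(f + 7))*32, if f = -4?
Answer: -960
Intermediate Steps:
(-90/(f + 7))*32 = (-90/(-4 + 7))*32 = (-90/3)*32 = ((⅓)*(-90))*32 = -30*32 = -960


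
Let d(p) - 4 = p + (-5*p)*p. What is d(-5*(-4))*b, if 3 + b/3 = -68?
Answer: 420888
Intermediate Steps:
b = -213 (b = -9 + 3*(-68) = -9 - 204 = -213)
d(p) = 4 + p - 5*p² (d(p) = 4 + (p + (-5*p)*p) = 4 + (p - 5*p²) = 4 + p - 5*p²)
d(-5*(-4))*b = (4 - 5*(-4) - 5*(-5*(-4))²)*(-213) = (4 + 20 - 5*20²)*(-213) = (4 + 20 - 5*400)*(-213) = (4 + 20 - 2000)*(-213) = -1976*(-213) = 420888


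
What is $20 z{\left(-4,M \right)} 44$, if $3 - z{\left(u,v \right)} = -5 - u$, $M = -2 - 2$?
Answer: $3520$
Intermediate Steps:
$M = -4$ ($M = -2 - 2 = -4$)
$z{\left(u,v \right)} = 8 + u$ ($z{\left(u,v \right)} = 3 - \left(-5 - u\right) = 3 + \left(5 + u\right) = 8 + u$)
$20 z{\left(-4,M \right)} 44 = 20 \left(8 - 4\right) 44 = 20 \cdot 4 \cdot 44 = 80 \cdot 44 = 3520$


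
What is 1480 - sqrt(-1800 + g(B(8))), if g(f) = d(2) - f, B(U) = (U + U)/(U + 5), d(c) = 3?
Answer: 1480 - I*sqrt(303901)/13 ≈ 1480.0 - 42.406*I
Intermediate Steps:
B(U) = 2*U/(5 + U) (B(U) = (2*U)/(5 + U) = 2*U/(5 + U))
g(f) = 3 - f
1480 - sqrt(-1800 + g(B(8))) = 1480 - sqrt(-1800 + (3 - 2*8/(5 + 8))) = 1480 - sqrt(-1800 + (3 - 2*8/13)) = 1480 - sqrt(-1800 + (3 - 1*16/13)) = 1480 - sqrt(-1800 + (3 - 16/13)) = 1480 - sqrt(-1800 + 23/13) = 1480 - sqrt(-23377/13) = 1480 - I*sqrt(303901)/13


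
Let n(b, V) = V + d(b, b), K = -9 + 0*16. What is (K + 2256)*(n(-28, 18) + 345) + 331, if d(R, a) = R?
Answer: 753076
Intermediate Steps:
K = -9 (K = -9 + 0 = -9)
n(b, V) = V + b
(K + 2256)*(n(-28, 18) + 345) + 331 = (-9 + 2256)*((18 - 28) + 345) + 331 = 2247*(-10 + 345) + 331 = 2247*335 + 331 = 752745 + 331 = 753076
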